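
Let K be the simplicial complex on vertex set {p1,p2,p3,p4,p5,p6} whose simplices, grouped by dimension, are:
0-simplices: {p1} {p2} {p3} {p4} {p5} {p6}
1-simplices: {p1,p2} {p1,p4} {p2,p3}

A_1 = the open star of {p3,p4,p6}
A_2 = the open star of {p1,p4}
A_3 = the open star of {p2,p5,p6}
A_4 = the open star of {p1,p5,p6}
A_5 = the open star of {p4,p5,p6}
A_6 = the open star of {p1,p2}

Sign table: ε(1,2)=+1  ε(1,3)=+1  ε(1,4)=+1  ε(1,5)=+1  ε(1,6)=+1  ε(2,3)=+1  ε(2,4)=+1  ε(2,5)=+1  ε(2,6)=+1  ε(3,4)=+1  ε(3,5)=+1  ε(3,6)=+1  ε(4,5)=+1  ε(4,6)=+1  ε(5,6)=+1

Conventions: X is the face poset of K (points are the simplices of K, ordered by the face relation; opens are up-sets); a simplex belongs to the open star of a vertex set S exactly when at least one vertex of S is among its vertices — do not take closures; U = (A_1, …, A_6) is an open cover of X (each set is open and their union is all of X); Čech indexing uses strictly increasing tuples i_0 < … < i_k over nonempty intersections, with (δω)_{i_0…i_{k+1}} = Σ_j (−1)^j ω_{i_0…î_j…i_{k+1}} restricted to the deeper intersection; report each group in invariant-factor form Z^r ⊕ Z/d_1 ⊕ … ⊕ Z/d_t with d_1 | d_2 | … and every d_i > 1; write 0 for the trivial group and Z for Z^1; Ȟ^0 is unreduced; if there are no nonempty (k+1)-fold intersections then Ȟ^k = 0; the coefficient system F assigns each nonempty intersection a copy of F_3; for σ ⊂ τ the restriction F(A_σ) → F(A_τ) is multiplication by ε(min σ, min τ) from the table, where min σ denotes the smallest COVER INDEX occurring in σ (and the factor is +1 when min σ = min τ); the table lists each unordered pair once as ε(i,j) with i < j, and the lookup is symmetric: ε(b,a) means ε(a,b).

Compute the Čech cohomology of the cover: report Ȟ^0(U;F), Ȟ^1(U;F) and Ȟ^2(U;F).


cover nerve:
  A1={{p3},{p4},{p6},{p1,p4},{p2,p3}} A2={{p1},{p4},{p1,p2},{p1,p4}} A3={{p2},{p5},{p6},{p1,p2},{p2,p3}} A4={{p1},{p5},{p6},{p1,p2},{p1,p4}} A5={{p4},{p5},{p6},{p1,p4}} A6={{p1},{p2},{p1,p2},{p1,p4},{p2,p3}}
  A12={{p4},{p1,p4}} A13={{p6},{p2,p3}} A14={{p6},{p1,p4}} A15={{p4},{p6},{p1,p4}} A16={{p1,p4},{p2,p3}} A23={{p1,p2}} A24={{p1},{p1,p2},{p1,p4}} A25={{p4},{p1,p4}} A26={{p1},{p1,p2},{p1,p4}} A34={{p5},{p6},{p1,p2}} A35={{p5},{p6}} A36={{p2},{p1,p2},{p2,p3}} A45={{p5},{p6},{p1,p4}} A46={{p1},{p1,p2},{p1,p4}} A56={{p1,p4}}
  A124={{p1,p4}} A125={{p4},{p1,p4}} A126={{p1,p4}} A134={{p6}} A135={{p6}} A136={{p2,p3}} A145={{p6},{p1,p4}} A146={{p1,p4}} A156={{p1,p4}} A234={{p1,p2}} A236={{p1,p2}} A245={{p1,p4}} A246={{p1},{p1,p2},{p1,p4}} A256={{p1,p4}} A345={{p5},{p6}} A346={{p1,p2}} A456={{p1,p4}}
  A1245={{p1,p4}} A1246={{p1,p4}} A1256={{p1,p4}} A1345={{p6}} A1456={{p1,p4}} A2346={{p1,p2}} A2456={{p1,p4}}
  A12456={{p1,p4}}
C dims 6,15,17,7; δ0: rk_F3 5; δ1: rk_F3 10; δ2: rk_F3 6
Ȟ^0: (6−5)−0=1 ⇒ Z/3
Ȟ^1: (15−10)−5=0 ⇒ 0
Ȟ^2: (17−6)−10=1 ⇒ Z/3

Ȟ^0 = Z/3,  Ȟ^1 = 0,  Ȟ^2 = Z/3


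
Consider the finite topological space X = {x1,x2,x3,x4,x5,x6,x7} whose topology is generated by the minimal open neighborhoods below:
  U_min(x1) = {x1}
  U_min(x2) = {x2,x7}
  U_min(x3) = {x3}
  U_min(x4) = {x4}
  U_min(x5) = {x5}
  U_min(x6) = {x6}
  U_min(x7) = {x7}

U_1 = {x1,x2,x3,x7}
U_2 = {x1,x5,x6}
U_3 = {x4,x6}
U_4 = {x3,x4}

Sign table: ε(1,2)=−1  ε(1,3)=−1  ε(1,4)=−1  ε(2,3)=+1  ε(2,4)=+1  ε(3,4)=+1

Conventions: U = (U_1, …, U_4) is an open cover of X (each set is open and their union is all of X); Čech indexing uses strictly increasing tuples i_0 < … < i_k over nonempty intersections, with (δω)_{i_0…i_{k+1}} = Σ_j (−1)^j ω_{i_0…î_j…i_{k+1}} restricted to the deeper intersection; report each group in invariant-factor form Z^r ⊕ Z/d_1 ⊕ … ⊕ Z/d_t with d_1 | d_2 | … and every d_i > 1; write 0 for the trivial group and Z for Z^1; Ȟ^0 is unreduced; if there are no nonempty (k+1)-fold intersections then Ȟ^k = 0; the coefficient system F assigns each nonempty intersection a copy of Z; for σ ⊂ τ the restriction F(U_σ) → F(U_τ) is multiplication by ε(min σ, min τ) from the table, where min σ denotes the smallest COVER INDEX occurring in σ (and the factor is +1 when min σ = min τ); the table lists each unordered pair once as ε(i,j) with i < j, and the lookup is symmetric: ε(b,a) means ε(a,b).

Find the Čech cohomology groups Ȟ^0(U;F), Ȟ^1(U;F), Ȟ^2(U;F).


Ȟ^0 = Z, Ȟ^1 = Z and Ȟ^2 = 0

cover nerve:
  U12={x1} U14={x3} U23={x6} U34={x4}
C dims 4,4; δ0: rk 3, SNF 1^3
Ȟ^0: (4−3)−0=1 ⇒ Z
Ȟ^1: (4−0)−3=1 ⇒ Z
Ȟ^2: (0−0)−0=0 ⇒ 0


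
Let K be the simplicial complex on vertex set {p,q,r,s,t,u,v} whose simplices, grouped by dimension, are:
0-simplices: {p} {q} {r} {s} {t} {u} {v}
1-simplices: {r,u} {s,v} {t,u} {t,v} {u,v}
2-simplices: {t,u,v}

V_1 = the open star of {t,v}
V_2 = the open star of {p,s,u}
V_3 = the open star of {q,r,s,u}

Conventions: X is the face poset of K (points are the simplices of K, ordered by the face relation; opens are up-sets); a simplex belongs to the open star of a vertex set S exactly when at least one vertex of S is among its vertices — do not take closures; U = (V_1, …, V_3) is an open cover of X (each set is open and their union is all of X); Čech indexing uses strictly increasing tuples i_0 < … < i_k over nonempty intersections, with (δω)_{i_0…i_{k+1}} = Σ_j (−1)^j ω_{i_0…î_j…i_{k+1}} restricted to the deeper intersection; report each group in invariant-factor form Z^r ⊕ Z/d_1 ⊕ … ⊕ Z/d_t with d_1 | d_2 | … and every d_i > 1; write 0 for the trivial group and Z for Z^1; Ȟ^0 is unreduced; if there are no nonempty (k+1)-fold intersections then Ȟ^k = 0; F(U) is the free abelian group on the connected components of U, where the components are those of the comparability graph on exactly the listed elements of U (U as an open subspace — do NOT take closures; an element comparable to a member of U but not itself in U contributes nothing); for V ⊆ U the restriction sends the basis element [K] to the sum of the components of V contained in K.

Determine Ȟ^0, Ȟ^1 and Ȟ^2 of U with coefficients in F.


Ȟ^0 ≅ Z^3, Ȟ^1 ≅ 0, Ȟ^2 ≅ 0

nonempty overlaps:
  V1={{t},{v},{s,v},{t,u},{t,v},{u,v},{t,u,v}} V2={{p},{s},{u},{r,u},{s,v},{t,u},{u,v},{t,u,v}} V3={{q},{r},{s},{u},{r,u},{s,v},{t,u},{u,v},{t,u,v}}
  V12={{s,v},{t,u},{u,v},{t,u,v}} V13={{s,v},{t,u},{u,v},{t,u,v}} V23={{s},{u},{r,u},{s,v},{t,u},{u,v},{t,u,v}}
  V123={{s,v},{t,u},{u,v},{t,u,v}}
components per intersection:
  V1: {{t},{v},{s,v},{t,u},{t,v},{u,v},{t,u,v}}
  V2: {{p}} {{s},{s,v}} {{u},{r,u},{t,u},{u,v},{t,u,v}}
  V3: {{q}} {{r},{u},{r,u},{t,u},{u,v},{t,u,v}} {{s},{s,v}}
  V12: {{s,v}} {{t,u},{u,v},{t,u,v}}
  V13: {{s,v}} {{t,u},{u,v},{t,u,v}}
  V23: {{s},{s,v}} {{u},{r,u},{t,u},{u,v},{t,u,v}}
  V123: {{s,v}} {{t,u},{u,v},{t,u,v}}
C dims 7,6,2; δ0: rk 4, SNF 1^4; δ1: rk 2, SNF 1^2
degree 0: 7−4−0 = 3 → Ȟ^0 ≅ Z^3
degree 1: 6−2−4 = 0 → Ȟ^1 ≅ 0
degree 2: 2−0−2 = 0 → Ȟ^2 ≅ 0


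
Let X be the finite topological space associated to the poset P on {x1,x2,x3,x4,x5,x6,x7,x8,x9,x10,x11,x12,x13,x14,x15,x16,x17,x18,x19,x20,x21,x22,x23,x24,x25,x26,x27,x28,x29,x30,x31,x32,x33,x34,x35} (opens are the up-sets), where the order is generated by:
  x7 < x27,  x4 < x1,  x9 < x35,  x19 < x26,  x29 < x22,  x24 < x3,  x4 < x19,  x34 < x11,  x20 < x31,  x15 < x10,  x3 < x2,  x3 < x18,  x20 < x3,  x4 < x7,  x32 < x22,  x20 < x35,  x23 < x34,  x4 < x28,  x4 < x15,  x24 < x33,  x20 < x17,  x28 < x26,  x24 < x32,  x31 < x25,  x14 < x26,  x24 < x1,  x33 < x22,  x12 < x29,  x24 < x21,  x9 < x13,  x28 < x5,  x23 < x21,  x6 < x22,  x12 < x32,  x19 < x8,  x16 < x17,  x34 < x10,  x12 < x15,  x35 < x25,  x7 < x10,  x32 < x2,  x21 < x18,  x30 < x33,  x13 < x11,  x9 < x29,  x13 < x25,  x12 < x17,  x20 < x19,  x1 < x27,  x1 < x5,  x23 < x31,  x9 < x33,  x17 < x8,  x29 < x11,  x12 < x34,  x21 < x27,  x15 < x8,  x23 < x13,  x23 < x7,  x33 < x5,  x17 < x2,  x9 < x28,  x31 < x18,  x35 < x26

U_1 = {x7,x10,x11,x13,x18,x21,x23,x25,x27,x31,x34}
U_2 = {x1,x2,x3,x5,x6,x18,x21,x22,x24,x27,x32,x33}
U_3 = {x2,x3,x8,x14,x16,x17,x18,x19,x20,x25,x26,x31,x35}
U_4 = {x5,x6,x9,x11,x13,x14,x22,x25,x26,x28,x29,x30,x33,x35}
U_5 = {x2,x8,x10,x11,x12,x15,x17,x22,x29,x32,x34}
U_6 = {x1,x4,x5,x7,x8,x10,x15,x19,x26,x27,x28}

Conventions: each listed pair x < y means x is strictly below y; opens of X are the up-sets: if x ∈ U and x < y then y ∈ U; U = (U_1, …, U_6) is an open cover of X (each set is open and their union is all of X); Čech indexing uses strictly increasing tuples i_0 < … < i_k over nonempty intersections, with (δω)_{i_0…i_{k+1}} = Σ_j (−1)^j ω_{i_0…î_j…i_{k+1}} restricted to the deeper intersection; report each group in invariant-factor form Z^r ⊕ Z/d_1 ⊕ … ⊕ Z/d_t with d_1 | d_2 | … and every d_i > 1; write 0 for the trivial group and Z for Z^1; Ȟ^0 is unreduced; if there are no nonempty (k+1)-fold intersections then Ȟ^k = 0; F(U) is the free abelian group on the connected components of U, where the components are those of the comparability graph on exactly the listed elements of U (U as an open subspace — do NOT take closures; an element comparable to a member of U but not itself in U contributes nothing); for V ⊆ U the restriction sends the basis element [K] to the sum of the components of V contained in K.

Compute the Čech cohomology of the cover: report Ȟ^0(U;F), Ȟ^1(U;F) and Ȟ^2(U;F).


Ȟ^0(U;F) ≅ Z,  Ȟ^1(U;F) ≅ 0,  Ȟ^2(U;F) ≅ Z/2

nerve of the cover:
  U12={x18,x21,x27} U13={x18,x25,x31} U14={x11,x13,x25} U15={x10,x11,x34} U16={x7,x10,x27} U23={x2,x3,x18} U24={x5,x6,x22,x33} U25={x2,x22,x32} U26={x1,x5,x27} U34={x14,x25,x26,x35} U35={x2,x8,x17} U36={x8,x19,x26} U45={x11,x22,x29} U46={x5,x26,x28} U56={x8,x10,x15}
  U123={x18} U126={x27} U134={x25} U145={x11} U156={x10} U235={x2} U245={x22} U246={x5} U346={x26} U356={x8}
components per intersection:
  U1: {x7,x10,x11,x13,x18,x21,x23,x25,x27,x31,x34}
  U2: {x1,x2,x3,x5,x6,x18,x21,x22,x24,x27,x32,x33}
  U3: {x2,x3,x8,x14,x16,x17,x18,x19,x20,x25,x26,x31,x35}
  U4: {x5,x6,x9,x11,x13,x14,x22,x25,x26,x28,x29,x30,x33,x35}
  U5: {x2,x8,x10,x11,x12,x15,x17,x22,x29,x32,x34}
  U6: {x1,x4,x5,x7,x8,x10,x15,x19,x26,x27,x28}
  U12: {x18,x21,x27}
  U13: {x18,x25,x31}
  U14: {x11,x13,x25}
  U15: {x10,x11,x34}
  U16: {x7,x10,x27}
  U23: {x2,x3,x18}
  U24: {x5,x6,x22,x33}
  U25: {x2,x22,x32}
  U26: {x1,x5,x27}
  U34: {x14,x25,x26,x35}
  U35: {x2,x8,x17}
  U36: {x8,x19,x26}
  U45: {x11,x22,x29}
  U46: {x5,x26,x28}
  U56: {x8,x10,x15}
  U123: {x18}
  U126: {x27}
  U134: {x25}
  U145: {x11}
  U156: {x10}
  U235: {x2}
  U245: {x22}
  U246: {x5}
  U346: {x26}
  U356: {x8}
C dims 6,15,10; δ0: rk 5, SNF 1^5; δ1: rk 10, SNF 1^9·2
Ȟ^0 = (6 − 5) − 0 = 1, so Ȟ^0 ≅ Z
Ȟ^1 = (15 − 10) − 5 = 0, so Ȟ^1 ≅ 0
Ȟ^2 = (10 − 0) − 10 = 0 plus torsion [2], so Ȟ^2 ≅ Z/2


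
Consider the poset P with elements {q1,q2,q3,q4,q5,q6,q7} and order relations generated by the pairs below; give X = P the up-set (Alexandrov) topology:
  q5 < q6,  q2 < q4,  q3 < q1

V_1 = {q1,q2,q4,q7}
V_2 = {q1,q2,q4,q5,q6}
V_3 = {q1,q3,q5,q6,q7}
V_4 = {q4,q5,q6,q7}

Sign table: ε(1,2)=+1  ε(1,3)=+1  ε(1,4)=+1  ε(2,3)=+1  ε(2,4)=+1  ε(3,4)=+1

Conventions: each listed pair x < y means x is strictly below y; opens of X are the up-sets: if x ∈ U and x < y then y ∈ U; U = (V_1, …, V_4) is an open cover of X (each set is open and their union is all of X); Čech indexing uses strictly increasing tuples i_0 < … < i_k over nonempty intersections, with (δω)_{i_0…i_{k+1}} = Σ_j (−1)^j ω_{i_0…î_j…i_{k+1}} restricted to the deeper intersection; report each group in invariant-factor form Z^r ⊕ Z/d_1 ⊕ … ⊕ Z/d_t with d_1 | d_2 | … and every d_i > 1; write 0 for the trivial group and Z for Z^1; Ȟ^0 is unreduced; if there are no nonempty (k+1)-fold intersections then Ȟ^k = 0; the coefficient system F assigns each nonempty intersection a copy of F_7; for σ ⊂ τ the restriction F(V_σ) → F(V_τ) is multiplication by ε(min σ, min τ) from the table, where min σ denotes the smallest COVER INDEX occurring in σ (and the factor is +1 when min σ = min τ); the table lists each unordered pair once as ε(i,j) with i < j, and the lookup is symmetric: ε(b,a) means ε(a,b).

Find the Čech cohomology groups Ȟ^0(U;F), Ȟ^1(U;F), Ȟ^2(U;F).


Ȟ^0(U;F) ≅ Z/7; Ȟ^1(U;F) ≅ 0; Ȟ^2(U;F) ≅ Z/7

nerve simplices:
  V12={q1,q2,q4} V13={q1,q7} V14={q4,q7} V23={q1,q5,q6} V24={q4,q5,q6} V34={q5,q6,q7}
  V123={q1} V124={q4} V134={q7} V234={q5,q6}
C dims 4,6,4; δ0: rk_F7 3; δ1: rk_F7 3
degree 0: 4−3−0 = 1 → Ȟ^0 ≅ Z/7
degree 1: 6−3−3 = 0 → Ȟ^1 ≅ 0
degree 2: 4−0−3 = 1 → Ȟ^2 ≅ Z/7


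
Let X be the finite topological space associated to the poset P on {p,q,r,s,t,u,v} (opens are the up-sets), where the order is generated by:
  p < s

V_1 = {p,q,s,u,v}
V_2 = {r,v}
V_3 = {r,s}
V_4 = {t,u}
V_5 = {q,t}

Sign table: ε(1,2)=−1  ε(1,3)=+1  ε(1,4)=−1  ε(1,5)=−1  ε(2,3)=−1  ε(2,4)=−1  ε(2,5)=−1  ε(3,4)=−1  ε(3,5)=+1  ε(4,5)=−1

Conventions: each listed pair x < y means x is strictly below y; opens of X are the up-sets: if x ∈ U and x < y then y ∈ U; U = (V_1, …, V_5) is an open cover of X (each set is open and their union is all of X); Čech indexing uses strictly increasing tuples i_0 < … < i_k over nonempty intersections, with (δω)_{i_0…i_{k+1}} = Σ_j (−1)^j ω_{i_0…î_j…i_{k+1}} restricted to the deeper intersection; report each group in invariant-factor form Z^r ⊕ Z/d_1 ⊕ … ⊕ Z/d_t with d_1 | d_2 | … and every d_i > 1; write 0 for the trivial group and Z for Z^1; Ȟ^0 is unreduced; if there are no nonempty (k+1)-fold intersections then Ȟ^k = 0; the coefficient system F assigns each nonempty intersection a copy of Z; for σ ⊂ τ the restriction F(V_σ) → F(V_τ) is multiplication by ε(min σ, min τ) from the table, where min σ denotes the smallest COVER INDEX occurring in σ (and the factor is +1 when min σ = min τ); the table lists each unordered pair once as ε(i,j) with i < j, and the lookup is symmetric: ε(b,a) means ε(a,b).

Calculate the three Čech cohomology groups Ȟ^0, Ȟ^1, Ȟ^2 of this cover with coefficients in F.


Ȟ^0 ≅ 0,  Ȟ^1 ≅ Z ⊕ Z/2,  Ȟ^2 ≅ 0

intersection data:
  V12={v} V13={s} V14={u} V15={q} V23={r} V45={t}
C dims 5,6; δ0: rk 5, SNF 1^4·2
Ȟ^0 = (5 − 5) − 0 = 0, so Ȟ^0 ≅ 0
Ȟ^1 = (6 − 0) − 5 = 1 plus torsion [2], so Ȟ^1 ≅ Z ⊕ Z/2
Ȟ^2 = (0 − 0) − 0 = 0, so Ȟ^2 ≅ 0


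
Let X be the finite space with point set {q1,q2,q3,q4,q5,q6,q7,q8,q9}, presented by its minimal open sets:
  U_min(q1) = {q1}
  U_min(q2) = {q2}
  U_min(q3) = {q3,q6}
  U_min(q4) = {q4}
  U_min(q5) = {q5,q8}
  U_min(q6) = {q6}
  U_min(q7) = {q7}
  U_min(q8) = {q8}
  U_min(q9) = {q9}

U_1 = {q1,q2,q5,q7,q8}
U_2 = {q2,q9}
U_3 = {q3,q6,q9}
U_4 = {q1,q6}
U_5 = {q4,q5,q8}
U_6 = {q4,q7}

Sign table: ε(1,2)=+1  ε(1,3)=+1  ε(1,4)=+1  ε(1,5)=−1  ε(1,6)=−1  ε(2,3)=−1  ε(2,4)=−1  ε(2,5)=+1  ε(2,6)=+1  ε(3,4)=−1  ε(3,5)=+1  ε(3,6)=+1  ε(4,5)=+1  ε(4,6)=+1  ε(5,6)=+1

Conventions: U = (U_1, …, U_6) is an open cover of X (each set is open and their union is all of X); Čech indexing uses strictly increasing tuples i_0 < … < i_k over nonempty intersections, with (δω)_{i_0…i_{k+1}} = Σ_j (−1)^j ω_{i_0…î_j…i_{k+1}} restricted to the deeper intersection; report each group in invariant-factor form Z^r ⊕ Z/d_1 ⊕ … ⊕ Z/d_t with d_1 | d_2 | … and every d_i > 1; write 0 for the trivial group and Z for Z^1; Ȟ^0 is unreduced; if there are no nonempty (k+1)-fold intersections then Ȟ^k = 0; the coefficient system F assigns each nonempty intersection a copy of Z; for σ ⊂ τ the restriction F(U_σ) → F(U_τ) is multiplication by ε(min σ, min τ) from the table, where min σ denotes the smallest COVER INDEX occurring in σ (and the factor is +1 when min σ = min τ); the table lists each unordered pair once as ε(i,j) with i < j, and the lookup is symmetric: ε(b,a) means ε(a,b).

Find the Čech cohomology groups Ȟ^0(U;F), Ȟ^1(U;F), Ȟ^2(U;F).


nonempty overlaps:
  U12={q2} U14={q1} U15={q5,q8} U16={q7} U23={q9} U34={q6} U56={q4}
C dims 6,7; δ0: rk 5, SNF 1^5
degree 0: 6−5−0 = 1 → Ȟ^0 ≅ Z
degree 1: 7−0−5 = 2 → Ȟ^1 ≅ Z^2
degree 2: 0−0−0 = 0 → Ȟ^2 ≅ 0

Ȟ^0 ≅ Z,  Ȟ^1 ≅ Z^2,  Ȟ^2 ≅ 0


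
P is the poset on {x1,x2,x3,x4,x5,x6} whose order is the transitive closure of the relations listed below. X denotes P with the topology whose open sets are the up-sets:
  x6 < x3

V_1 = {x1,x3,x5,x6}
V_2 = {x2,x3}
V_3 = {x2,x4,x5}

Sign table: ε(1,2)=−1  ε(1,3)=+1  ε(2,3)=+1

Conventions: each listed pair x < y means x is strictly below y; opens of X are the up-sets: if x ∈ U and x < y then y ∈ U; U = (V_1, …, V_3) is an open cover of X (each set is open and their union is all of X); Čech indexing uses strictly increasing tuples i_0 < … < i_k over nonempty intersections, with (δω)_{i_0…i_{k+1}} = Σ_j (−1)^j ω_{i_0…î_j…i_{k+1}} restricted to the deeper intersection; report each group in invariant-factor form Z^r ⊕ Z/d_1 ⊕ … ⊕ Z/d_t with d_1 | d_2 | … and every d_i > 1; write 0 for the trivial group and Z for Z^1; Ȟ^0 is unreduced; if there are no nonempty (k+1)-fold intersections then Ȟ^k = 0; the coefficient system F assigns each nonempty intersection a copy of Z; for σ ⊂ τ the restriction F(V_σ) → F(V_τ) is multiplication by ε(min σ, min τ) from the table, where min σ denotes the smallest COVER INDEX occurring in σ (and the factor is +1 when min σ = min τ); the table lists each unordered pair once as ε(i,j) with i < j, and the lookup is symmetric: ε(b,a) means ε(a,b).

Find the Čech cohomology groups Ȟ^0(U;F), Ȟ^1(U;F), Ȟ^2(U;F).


Ȟ^0 = 0; Ȟ^1 = Z/2; Ȟ^2 = 0

nonempty intersections:
  V12={x3} V13={x5} V23={x2}
C dims 3,3; δ0: rk 3, SNF 1^2·2
Ȟ^0: (3−3)−0=0 ⇒ 0
Ȟ^1: (3−0)−3=0 plus torsion [2] ⇒ Z/2
Ȟ^2: (0−0)−0=0 ⇒ 0


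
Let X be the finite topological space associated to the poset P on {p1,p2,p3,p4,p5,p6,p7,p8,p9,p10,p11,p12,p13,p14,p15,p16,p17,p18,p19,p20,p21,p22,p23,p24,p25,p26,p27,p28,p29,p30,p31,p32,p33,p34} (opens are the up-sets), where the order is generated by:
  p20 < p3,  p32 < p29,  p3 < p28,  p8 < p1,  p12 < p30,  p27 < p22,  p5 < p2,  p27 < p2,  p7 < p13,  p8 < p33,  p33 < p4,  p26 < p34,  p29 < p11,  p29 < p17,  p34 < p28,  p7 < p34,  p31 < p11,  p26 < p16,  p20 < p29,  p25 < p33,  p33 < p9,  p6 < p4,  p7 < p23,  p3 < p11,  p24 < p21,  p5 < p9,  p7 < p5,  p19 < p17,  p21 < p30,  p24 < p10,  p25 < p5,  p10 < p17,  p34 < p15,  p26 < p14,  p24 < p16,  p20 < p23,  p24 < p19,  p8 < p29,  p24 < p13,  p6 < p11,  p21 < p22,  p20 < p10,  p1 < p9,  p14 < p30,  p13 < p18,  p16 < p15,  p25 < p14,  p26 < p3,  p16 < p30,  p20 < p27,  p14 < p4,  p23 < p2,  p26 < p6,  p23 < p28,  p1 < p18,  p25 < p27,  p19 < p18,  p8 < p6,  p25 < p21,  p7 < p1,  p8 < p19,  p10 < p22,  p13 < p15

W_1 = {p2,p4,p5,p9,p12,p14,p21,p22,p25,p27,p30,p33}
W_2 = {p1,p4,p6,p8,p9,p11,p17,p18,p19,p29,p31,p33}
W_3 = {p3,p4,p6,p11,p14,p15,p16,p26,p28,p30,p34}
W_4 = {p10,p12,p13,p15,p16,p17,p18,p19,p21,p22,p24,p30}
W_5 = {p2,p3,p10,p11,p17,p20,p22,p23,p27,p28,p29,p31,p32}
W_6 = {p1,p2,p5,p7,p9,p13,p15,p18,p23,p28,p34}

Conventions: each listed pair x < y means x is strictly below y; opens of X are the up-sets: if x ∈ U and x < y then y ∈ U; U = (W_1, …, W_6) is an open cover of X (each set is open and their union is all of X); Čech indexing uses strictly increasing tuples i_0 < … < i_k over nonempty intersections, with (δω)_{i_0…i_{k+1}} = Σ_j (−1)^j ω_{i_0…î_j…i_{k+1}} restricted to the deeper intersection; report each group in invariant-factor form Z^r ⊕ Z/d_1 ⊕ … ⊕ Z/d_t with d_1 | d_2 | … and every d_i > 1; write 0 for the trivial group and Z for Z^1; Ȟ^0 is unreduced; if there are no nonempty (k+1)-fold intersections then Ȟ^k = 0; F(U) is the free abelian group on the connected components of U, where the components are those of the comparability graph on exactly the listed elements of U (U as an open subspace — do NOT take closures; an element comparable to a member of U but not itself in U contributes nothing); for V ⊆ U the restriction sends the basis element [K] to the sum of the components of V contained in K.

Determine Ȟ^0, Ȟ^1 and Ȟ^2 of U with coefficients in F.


nerve of the cover:
  W12={p4,p9,p33} W13={p4,p14,p30} W14={p12,p21,p22,p30} W15={p2,p22,p27} W16={p2,p5,p9} W23={p4,p6,p11} W24={p17,p18,p19} W25={p11,p17,p29,p31} W26={p1,p9,p18} W34={p15,p16,p30} W35={p3,p11,p28} W36={p15,p28,p34} W45={p10,p17,p22} W46={p13,p15,p18} W56={p2,p23,p28}
  W123={p4} W126={p9} W134={p30} W145={p22} W156={p2} W235={p11} W245={p17} W246={p18} W346={p15} W356={p28}
components per intersection:
  W1: {p2,p4,p5,p9,p12,p14,p21,p22,p25,p27,p30,p33}
  W2: {p1,p4,p6,p8,p9,p11,p17,p18,p19,p29,p31,p33}
  W3: {p3,p4,p6,p11,p14,p15,p16,p26,p28,p30,p34}
  W4: {p10,p12,p13,p15,p16,p17,p18,p19,p21,p22,p24,p30}
  W5: {p2,p3,p10,p11,p17,p20,p22,p23,p27,p28,p29,p31,p32}
  W6: {p1,p2,p5,p7,p9,p13,p15,p18,p23,p28,p34}
  W12: {p4,p9,p33}
  W13: {p4,p14,p30}
  W14: {p12,p21,p22,p30}
  W15: {p2,p22,p27}
  W16: {p2,p5,p9}
  W23: {p4,p6,p11}
  W24: {p17,p18,p19}
  W25: {p11,p17,p29,p31}
  W26: {p1,p9,p18}
  W34: {p15,p16,p30}
  W35: {p3,p11,p28}
  W36: {p15,p28,p34}
  W45: {p10,p17,p22}
  W46: {p13,p15,p18}
  W56: {p2,p23,p28}
  W123: {p4}
  W126: {p9}
  W134: {p30}
  W145: {p22}
  W156: {p2}
  W235: {p11}
  W245: {p17}
  W246: {p18}
  W346: {p15}
  W356: {p28}
C dims 6,15,10; δ0: rk 5, SNF 1^5; δ1: rk 10, SNF 1^9·2
Ȟ^0 = (6 − 5) − 0 = 1, so Ȟ^0 ≅ Z
Ȟ^1 = (15 − 10) − 5 = 0, so Ȟ^1 ≅ 0
Ȟ^2 = (10 − 0) − 10 = 0 plus torsion [2], so Ȟ^2 ≅ Z/2

Ȟ^0(U;F) ≅ Z,  Ȟ^1(U;F) ≅ 0,  Ȟ^2(U;F) ≅ Z/2


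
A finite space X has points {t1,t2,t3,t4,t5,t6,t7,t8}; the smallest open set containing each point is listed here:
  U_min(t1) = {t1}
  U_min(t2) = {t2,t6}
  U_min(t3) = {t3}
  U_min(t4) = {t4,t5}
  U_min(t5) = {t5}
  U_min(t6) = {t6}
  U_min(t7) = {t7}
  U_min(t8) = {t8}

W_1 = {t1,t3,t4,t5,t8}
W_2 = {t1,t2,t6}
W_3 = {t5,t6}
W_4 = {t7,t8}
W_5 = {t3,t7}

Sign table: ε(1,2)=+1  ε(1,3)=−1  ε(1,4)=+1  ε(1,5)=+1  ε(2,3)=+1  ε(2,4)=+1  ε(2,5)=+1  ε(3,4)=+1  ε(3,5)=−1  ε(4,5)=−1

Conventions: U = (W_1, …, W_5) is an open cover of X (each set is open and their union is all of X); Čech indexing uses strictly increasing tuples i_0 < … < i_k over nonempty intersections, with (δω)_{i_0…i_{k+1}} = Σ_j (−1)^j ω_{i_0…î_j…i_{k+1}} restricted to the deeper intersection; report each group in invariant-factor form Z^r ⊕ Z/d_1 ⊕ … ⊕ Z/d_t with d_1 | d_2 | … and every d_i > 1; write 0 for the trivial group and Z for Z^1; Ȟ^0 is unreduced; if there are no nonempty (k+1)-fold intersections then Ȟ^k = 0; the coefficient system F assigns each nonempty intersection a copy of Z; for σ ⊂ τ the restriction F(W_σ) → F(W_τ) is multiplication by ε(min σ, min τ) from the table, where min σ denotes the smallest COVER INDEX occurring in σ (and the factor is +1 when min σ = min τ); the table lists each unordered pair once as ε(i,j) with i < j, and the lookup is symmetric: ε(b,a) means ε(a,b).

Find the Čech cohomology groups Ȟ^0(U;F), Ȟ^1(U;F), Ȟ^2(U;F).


nonempty intersections:
  W12={t1} W13={t5} W14={t8} W15={t3} W23={t6} W45={t7}
C dims 5,6; δ0: rk 5, SNF 1^4·2
Ȟ^0: (5−5)−0=0 ⇒ 0
Ȟ^1: (6−0)−5=1 plus torsion [2] ⇒ Z ⊕ Z/2
Ȟ^2: (0−0)−0=0 ⇒ 0

Ȟ^0(U;F) ≅ 0, Ȟ^1(U;F) ≅ Z ⊕ Z/2, Ȟ^2(U;F) ≅ 0


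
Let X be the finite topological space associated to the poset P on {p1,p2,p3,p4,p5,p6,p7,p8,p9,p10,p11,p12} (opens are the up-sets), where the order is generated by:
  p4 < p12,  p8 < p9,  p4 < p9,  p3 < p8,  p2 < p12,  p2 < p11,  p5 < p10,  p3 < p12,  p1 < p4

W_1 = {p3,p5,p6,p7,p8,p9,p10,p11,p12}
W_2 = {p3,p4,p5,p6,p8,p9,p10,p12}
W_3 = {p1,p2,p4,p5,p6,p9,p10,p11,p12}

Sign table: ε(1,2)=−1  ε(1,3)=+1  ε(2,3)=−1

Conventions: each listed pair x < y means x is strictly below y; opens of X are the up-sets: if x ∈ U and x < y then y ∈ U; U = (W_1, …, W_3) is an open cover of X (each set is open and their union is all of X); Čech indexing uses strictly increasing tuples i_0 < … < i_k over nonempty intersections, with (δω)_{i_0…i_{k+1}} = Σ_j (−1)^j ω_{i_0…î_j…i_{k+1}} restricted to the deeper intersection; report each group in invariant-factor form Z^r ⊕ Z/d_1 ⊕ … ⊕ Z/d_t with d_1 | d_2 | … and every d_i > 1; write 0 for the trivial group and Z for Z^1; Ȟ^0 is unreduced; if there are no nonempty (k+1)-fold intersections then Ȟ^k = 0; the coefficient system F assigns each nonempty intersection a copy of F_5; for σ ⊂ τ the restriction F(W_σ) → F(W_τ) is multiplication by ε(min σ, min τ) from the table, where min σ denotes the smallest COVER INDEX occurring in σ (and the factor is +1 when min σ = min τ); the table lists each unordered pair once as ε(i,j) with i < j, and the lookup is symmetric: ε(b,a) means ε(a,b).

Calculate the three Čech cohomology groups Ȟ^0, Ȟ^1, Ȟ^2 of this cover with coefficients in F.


Ȟ^0 ≅ Z/5; Ȟ^1 ≅ 0; Ȟ^2 ≅ 0

nerve of the cover:
  W12={p3,p5,p6,p8,p9,p10,p12} W13={p5,p6,p9,p10,p11,p12} W23={p4,p5,p6,p9,p10,p12}
  W123={p5,p6,p9,p10,p12}
C dims 3,3,1; δ0: rk_F5 2; δ1: rk_F5 1
Ȟ^0 = (3 − 2) − 0 = 1, so Ȟ^0 ≅ Z/5
Ȟ^1 = (3 − 1) − 2 = 0, so Ȟ^1 ≅ 0
Ȟ^2 = (1 − 0) − 1 = 0, so Ȟ^2 ≅ 0


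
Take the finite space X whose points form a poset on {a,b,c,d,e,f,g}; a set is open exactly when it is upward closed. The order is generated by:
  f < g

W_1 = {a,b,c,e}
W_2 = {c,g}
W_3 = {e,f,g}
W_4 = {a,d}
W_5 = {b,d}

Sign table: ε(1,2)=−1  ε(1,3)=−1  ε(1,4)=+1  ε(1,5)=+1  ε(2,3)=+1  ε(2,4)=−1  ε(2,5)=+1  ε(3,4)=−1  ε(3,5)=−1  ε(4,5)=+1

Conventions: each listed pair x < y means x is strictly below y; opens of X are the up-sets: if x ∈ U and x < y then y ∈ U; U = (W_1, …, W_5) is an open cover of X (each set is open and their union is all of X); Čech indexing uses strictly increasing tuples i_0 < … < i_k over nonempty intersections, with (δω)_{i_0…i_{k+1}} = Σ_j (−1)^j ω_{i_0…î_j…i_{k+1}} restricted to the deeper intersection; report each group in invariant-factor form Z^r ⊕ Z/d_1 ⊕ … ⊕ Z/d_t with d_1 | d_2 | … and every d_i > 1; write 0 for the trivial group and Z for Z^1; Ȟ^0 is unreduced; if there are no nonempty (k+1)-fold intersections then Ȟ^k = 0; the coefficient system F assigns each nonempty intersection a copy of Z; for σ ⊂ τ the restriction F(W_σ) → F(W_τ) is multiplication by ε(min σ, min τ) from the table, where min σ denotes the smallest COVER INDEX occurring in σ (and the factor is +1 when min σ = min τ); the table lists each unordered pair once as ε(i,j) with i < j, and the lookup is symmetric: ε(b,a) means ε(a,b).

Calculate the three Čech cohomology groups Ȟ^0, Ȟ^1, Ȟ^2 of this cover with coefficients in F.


Ȟ^0 = Z, Ȟ^1 = Z^2, Ȟ^2 = 0

nonempty intersections:
  W12={c} W13={e} W14={a} W15={b} W23={g} W45={d}
C dims 5,6; δ0: rk 4, SNF 1^4
Ȟ^0: (5−4)−0=1 ⇒ Z
Ȟ^1: (6−0)−4=2 ⇒ Z^2
Ȟ^2: (0−0)−0=0 ⇒ 0


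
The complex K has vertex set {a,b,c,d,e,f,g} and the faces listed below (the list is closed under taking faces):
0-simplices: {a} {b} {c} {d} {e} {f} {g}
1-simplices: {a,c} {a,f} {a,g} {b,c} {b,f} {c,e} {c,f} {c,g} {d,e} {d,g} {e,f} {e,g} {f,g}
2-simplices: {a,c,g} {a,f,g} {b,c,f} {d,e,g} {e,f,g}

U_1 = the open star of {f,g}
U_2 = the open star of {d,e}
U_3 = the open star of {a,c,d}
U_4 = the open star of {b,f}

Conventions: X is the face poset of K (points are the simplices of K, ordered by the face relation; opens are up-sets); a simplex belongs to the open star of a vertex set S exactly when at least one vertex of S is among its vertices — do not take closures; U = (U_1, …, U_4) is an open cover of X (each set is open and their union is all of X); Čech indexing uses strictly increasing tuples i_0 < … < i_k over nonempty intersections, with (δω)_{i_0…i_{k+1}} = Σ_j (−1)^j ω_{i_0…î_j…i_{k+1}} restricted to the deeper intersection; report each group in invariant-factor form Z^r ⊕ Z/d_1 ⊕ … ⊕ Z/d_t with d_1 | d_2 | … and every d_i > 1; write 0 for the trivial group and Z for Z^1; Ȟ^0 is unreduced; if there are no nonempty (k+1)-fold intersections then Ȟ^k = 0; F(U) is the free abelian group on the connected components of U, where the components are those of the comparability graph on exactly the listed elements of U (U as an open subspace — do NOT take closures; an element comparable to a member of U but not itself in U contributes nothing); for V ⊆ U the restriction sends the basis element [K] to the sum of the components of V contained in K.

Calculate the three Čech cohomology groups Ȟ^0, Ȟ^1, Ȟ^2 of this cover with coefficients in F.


intersection data:
  U1={{f},{g},{a,f},{a,g},{b,f},{c,f},{c,g},{d,g},{e,f},{e,g},{f,g},{a,c,g},{a,f,g},{b,c,f},{d,e,g},{e,f,g}} U2={{d},{e},{c,e},{d,e},{d,g},{e,f},{e,g},{d,e,g},{e,f,g}} U3={{a},{c},{d},{a,c},{a,f},{a,g},{b,c},{c,e},{c,f},{c,g},{d,e},{d,g},{a,c,g},{a,f,g},{b,c,f},{d,e,g}} U4={{b},{f},{a,f},{b,c},{b,f},{c,f},{e,f},{f,g},{a,f,g},{b,c,f},{e,f,g}}
  U12={{d,g},{e,f},{e,g},{d,e,g},{e,f,g}} U13={{a,f},{a,g},{c,f},{c,g},{d,g},{a,c,g},{a,f,g},{b,c,f},{d,e,g}} U14={{f},{a,f},{b,f},{c,f},{e,f},{f,g},{a,f,g},{b,c,f},{e,f,g}} U23={{d},{c,e},{d,e},{d,g},{d,e,g}} U24={{e,f},{e,f,g}} U34={{a,f},{b,c},{c,f},{a,f,g},{b,c,f}}
  U123={{d,g},{d,e,g}} U124={{e,f},{e,f,g}} U134={{a,f},{c,f},{a,f,g},{b,c,f}}
components per intersection:
  U1: {{f},{g},{a,f},{a,g},{b,f},{c,f},{c,g},{d,g},{e,f},{e,g},{f,g},{a,c,g},{a,f,g},{b,c,f},{d,e,g},{e,f,g}}
  U2: {{d},{e},{c,e},{d,e},{d,g},{e,f},{e,g},{d,e,g},{e,f,g}}
  U3: {{a},{c},{a,c},{a,f},{a,g},{b,c},{c,e},{c,f},{c,g},{a,c,g},{a,f,g},{b,c,f}} {{d},{d,e},{d,g},{d,e,g}}
  U4: {{b},{f},{a,f},{b,c},{b,f},{c,f},{e,f},{f,g},{a,f,g},{b,c,f},{e,f,g}}
  U12: {{d,g},{e,f},{e,g},{d,e,g},{e,f,g}}
  U13: {{a,f},{a,g},{c,g},{a,c,g},{a,f,g}} {{c,f},{b,c,f}} {{d,g},{d,e,g}}
  U14: {{f},{a,f},{b,f},{c,f},{e,f},{f,g},{a,f,g},{b,c,f},{e,f,g}}
  U23: {{d},{d,e},{d,g},{d,e,g}} {{c,e}}
  U24: {{e,f},{e,f,g}}
  U34: {{a,f},{a,f,g}} {{b,c},{c,f},{b,c,f}}
  U123: {{d,g},{d,e,g}}
  U124: {{e,f},{e,f,g}}
  U134: {{a,f},{a,f,g}} {{c,f},{b,c,f}}
C dims 5,10,4; δ0: rk 4, SNF 1^4; δ1: rk 4, SNF 1^4
Ȟ^0 = (5 − 4) − 0 = 1, so Ȟ^0 ≅ Z
Ȟ^1 = (10 − 4) − 4 = 2, so Ȟ^1 ≅ Z^2
Ȟ^2 = (4 − 0) − 4 = 0, so Ȟ^2 ≅ 0

Ȟ^0 ≅ Z, Ȟ^1 ≅ Z^2 and Ȟ^2 ≅ 0


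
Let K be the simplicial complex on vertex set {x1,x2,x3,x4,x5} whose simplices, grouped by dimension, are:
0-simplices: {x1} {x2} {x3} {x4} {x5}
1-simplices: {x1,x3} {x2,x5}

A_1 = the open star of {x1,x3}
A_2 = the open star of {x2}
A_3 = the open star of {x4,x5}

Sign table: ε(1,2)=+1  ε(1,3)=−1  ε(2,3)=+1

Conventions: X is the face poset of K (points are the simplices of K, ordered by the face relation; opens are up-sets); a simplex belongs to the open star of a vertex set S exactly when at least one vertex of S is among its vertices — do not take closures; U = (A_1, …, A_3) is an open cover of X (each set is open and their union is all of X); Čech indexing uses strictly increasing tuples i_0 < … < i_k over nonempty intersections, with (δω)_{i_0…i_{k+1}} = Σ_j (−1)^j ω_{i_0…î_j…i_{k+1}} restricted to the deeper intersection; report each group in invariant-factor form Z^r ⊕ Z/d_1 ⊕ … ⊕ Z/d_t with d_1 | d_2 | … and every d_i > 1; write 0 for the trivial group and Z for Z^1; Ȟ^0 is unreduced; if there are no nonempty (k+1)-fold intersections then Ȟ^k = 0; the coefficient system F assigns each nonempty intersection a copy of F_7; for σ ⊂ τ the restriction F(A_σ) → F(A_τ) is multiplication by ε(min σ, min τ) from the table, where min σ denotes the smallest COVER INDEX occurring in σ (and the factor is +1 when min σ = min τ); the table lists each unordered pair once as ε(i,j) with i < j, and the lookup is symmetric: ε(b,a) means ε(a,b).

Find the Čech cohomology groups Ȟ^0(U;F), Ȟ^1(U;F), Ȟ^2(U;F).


Ȟ^0 = Z/7 ⊕ Z/7; Ȟ^1 = 0; Ȟ^2 = 0

intersection data:
  A1={{x1},{x3},{x1,x3}} A2={{x2},{x2,x5}} A3={{x4},{x5},{x2,x5}}
  A23={{x2,x5}}
C dims 3,1; δ0: rk_F7 1
Ȟ^0 = (3 − 1) − 0 = 2, so Ȟ^0 ≅ Z/7 ⊕ Z/7
Ȟ^1 = (1 − 0) − 1 = 0, so Ȟ^1 ≅ 0
Ȟ^2 = (0 − 0) − 0 = 0, so Ȟ^2 ≅ 0


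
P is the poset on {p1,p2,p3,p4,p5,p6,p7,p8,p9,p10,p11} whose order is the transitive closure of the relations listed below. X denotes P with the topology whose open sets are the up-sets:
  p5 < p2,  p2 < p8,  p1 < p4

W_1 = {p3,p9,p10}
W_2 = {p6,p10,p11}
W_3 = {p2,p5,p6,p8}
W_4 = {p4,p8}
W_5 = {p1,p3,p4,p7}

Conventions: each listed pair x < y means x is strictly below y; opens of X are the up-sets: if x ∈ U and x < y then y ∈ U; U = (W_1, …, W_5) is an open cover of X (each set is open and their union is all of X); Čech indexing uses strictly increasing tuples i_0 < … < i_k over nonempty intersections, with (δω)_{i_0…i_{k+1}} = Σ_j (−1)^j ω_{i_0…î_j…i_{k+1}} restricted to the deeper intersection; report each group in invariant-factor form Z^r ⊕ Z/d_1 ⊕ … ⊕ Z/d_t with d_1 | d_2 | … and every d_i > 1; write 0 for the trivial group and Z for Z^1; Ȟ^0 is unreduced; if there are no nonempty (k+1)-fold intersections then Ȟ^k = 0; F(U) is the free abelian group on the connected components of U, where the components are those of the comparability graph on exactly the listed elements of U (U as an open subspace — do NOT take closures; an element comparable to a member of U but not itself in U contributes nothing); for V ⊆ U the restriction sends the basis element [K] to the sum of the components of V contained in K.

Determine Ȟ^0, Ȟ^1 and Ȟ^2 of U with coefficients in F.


cover nerve:
  W12={p10} W15={p3} W23={p6} W34={p8} W45={p4}
components per intersection:
  W1: {p3} {p9} {p10}
  W2: {p6} {p10} {p11}
  W3: {p2,p5,p8} {p6}
  W4: {p4} {p8}
  W5: {p1,p4} {p3} {p7}
  W12: {p10}
  W15: {p3}
  W23: {p6}
  W34: {p8}
  W45: {p4}
C dims 13,5; δ0: rk 5, SNF 1^5
Ȟ^0: (13−5)−0=8 ⇒ Z^8
Ȟ^1: (5−0)−5=0 ⇒ 0
Ȟ^2: (0−0)−0=0 ⇒ 0

Ȟ^0(U;F) ≅ Z^8; Ȟ^1(U;F) ≅ 0; Ȟ^2(U;F) ≅ 0


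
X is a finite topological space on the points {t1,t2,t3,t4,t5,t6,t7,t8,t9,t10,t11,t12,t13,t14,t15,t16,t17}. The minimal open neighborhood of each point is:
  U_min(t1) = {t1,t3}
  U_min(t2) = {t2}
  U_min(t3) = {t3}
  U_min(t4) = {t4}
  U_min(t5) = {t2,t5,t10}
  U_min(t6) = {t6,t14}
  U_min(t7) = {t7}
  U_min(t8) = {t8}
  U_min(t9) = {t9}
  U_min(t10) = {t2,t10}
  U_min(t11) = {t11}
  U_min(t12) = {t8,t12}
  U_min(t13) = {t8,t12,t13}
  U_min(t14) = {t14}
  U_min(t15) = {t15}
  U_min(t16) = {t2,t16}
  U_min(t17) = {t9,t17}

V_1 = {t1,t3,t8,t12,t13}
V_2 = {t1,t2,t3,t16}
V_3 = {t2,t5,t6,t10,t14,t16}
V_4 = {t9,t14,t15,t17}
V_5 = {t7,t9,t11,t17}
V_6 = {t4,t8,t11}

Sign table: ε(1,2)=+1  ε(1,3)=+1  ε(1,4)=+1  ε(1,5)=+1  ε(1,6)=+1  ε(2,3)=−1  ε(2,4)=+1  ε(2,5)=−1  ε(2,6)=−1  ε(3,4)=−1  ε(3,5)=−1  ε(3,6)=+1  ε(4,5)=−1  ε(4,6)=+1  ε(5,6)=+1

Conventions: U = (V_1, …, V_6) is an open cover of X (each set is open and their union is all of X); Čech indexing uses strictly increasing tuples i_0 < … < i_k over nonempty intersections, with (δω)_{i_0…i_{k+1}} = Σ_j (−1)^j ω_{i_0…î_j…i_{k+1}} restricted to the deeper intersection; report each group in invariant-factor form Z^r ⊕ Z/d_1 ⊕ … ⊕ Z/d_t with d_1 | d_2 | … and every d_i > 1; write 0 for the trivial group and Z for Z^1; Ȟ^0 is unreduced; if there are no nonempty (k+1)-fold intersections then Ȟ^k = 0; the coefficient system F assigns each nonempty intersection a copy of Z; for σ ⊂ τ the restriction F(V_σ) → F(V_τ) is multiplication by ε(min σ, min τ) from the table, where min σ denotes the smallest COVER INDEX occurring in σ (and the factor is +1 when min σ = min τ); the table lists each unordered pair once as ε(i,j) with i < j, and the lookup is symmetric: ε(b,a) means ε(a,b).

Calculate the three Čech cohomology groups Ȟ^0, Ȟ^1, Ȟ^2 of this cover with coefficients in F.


Ȟ^0 = 0,  Ȟ^1 = Z/2,  Ȟ^2 = 0

nerve simplices:
  V12={t1,t3} V16={t8} V23={t2,t16} V34={t14} V45={t9,t17} V56={t11}
C dims 6,6; δ0: rk 6, SNF 1^5·2
degree 0: 6−6−0 = 0 → Ȟ^0 ≅ 0
degree 1: 6−0−6 = 0 plus torsion [2] → Ȟ^1 ≅ Z/2
degree 2: 0−0−0 = 0 → Ȟ^2 ≅ 0


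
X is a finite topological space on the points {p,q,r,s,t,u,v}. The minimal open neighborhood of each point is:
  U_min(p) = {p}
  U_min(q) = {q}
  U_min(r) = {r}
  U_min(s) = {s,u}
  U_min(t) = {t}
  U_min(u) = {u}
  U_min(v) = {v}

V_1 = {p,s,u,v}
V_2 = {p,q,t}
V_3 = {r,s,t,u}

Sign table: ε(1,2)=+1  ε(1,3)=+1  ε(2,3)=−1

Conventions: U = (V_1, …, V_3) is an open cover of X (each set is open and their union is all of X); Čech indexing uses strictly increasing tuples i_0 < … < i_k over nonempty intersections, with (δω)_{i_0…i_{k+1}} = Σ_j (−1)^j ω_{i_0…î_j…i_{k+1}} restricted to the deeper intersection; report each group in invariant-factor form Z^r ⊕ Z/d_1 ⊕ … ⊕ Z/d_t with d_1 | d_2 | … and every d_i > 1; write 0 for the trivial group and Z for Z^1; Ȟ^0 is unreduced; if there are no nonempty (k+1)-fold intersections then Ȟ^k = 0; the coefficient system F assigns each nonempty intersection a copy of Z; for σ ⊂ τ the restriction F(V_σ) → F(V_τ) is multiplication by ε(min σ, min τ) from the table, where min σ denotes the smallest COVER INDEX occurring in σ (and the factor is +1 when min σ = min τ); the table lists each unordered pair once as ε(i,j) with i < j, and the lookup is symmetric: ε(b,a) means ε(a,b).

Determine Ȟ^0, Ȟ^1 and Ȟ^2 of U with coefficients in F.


nerve of the cover:
  V12={p} V13={s,u} V23={t}
C dims 3,3; δ0: rk 3, SNF 1^2·2
Ȟ^0 = (3 − 3) − 0 = 0, so Ȟ^0 ≅ 0
Ȟ^1 = (3 − 0) − 3 = 0 plus torsion [2], so Ȟ^1 ≅ Z/2
Ȟ^2 = (0 − 0) − 0 = 0, so Ȟ^2 ≅ 0

Ȟ^0 ≅ 0; Ȟ^1 ≅ Z/2; Ȟ^2 ≅ 0


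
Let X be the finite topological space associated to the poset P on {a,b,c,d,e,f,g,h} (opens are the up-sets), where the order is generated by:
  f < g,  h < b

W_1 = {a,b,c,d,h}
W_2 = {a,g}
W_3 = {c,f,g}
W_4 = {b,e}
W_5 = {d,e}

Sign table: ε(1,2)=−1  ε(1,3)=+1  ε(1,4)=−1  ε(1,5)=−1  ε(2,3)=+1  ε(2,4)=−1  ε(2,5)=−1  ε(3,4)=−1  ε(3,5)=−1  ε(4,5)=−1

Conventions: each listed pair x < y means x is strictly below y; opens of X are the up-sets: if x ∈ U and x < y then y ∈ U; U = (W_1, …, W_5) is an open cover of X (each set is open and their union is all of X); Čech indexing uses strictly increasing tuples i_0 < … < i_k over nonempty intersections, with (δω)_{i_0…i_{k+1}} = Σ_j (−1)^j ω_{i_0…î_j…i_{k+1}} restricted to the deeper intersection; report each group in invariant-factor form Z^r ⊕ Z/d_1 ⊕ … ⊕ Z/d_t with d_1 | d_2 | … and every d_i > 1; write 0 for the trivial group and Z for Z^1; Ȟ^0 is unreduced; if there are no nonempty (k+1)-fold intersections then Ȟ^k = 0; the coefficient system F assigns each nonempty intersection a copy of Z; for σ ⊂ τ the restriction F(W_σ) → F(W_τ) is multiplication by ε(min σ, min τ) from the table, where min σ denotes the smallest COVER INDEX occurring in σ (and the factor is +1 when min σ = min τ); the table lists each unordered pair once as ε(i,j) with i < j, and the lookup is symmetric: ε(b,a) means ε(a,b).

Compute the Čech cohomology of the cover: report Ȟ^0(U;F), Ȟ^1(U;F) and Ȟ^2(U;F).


Ȟ^0(U;F) ≅ 0,  Ȟ^1(U;F) ≅ Z ⊕ Z/2,  Ȟ^2(U;F) ≅ 0

nerve simplices:
  W12={a} W13={c} W14={b} W15={d} W23={g} W45={e}
C dims 5,6; δ0: rk 5, SNF 1^4·2
degree 0: 5−5−0 = 0 → Ȟ^0 ≅ 0
degree 1: 6−0−5 = 1 plus torsion [2] → Ȟ^1 ≅ Z ⊕ Z/2
degree 2: 0−0−0 = 0 → Ȟ^2 ≅ 0


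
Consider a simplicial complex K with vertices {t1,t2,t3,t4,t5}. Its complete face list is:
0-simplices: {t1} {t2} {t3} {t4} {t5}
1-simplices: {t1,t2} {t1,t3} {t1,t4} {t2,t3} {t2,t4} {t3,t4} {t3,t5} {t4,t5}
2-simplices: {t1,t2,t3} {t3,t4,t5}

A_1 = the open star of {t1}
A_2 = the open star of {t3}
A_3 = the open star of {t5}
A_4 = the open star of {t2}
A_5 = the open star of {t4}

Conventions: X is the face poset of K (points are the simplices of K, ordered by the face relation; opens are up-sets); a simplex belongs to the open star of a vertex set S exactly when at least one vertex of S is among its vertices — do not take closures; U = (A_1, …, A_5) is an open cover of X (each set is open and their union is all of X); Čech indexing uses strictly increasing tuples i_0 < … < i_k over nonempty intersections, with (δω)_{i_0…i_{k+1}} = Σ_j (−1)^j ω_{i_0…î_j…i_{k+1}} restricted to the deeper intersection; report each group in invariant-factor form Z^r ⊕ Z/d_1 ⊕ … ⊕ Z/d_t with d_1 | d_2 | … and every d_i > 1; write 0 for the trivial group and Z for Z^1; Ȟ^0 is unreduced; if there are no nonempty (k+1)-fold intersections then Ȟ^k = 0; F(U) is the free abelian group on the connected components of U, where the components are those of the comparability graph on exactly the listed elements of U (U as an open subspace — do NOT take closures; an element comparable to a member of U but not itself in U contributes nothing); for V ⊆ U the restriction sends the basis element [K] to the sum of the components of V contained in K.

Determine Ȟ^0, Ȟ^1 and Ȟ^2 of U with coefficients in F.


Ȟ^0(U;F) ≅ Z,  Ȟ^1(U;F) ≅ Z^2,  Ȟ^2(U;F) ≅ 0

nonempty overlaps:
  A1={{t1},{t1,t2},{t1,t3},{t1,t4},{t1,t2,t3}} A2={{t3},{t1,t3},{t2,t3},{t3,t4},{t3,t5},{t1,t2,t3},{t3,t4,t5}} A3={{t5},{t3,t5},{t4,t5},{t3,t4,t5}} A4={{t2},{t1,t2},{t2,t3},{t2,t4},{t1,t2,t3}} A5={{t4},{t1,t4},{t2,t4},{t3,t4},{t4,t5},{t3,t4,t5}}
  A12={{t1,t3},{t1,t2,t3}} A14={{t1,t2},{t1,t2,t3}} A15={{t1,t4}} A23={{t3,t5},{t3,t4,t5}} A24={{t2,t3},{t1,t2,t3}} A25={{t3,t4},{t3,t4,t5}} A35={{t4,t5},{t3,t4,t5}} A45={{t2,t4}}
  A124={{t1,t2,t3}} A235={{t3,t4,t5}}
components per intersection:
  A1: {{t1},{t1,t2},{t1,t3},{t1,t4},{t1,t2,t3}}
  A2: {{t3},{t1,t3},{t2,t3},{t3,t4},{t3,t5},{t1,t2,t3},{t3,t4,t5}}
  A3: {{t5},{t3,t5},{t4,t5},{t3,t4,t5}}
  A4: {{t2},{t1,t2},{t2,t3},{t2,t4},{t1,t2,t3}}
  A5: {{t4},{t1,t4},{t2,t4},{t3,t4},{t4,t5},{t3,t4,t5}}
  A12: {{t1,t3},{t1,t2,t3}}
  A14: {{t1,t2},{t1,t2,t3}}
  A15: {{t1,t4}}
  A23: {{t3,t5},{t3,t4,t5}}
  A24: {{t2,t3},{t1,t2,t3}}
  A25: {{t3,t4},{t3,t4,t5}}
  A35: {{t4,t5},{t3,t4,t5}}
  A45: {{t2,t4}}
  A124: {{t1,t2,t3}}
  A235: {{t3,t4,t5}}
C dims 5,8,2; δ0: rk 4, SNF 1^4; δ1: rk 2, SNF 1^2
degree 0: 5−4−0 = 1 → Ȟ^0 ≅ Z
degree 1: 8−2−4 = 2 → Ȟ^1 ≅ Z^2
degree 2: 2−0−2 = 0 → Ȟ^2 ≅ 0
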